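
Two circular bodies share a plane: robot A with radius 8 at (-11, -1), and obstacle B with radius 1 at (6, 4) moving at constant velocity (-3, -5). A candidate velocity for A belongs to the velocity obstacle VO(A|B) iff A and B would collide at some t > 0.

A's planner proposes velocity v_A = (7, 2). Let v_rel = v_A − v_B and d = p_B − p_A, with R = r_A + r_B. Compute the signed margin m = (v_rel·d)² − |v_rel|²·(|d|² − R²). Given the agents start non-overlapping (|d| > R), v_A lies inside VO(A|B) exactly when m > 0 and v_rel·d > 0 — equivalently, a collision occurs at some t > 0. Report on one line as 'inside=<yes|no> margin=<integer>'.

d = (17, 5),  |d|² = 314;  R = 8+1 = 9,  c = 314−9² = 233
v_rel = (10, 7),  |v_rel|² = 149;  v_rel·d = (10)·(17) + (7)·(5) = 205
149·t² − 410·t + 233 = 0  ⇒  m = 205² − 149·233 = 7308
m = 7308 > 0,  v_rel·d = 205 > 0  ⇒  inside

inside=yes margin=7308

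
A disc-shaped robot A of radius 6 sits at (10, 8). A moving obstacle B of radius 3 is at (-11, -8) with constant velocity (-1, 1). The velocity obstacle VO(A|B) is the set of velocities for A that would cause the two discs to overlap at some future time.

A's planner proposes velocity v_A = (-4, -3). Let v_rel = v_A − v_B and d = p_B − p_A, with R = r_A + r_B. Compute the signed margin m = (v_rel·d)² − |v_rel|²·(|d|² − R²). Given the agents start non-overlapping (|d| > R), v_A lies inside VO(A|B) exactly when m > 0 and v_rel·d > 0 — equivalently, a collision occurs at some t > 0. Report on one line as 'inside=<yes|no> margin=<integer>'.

d = (-21, -16),  |d|² = 697;  R = 6+3 = 9,  c = 697−9² = 616
v_rel = (-3, -4),  |v_rel|² = 25;  v_rel·d = (-3)·(-21) + (-4)·(-16) = 127
25·t² − 254·t + 616 = 0  ⇒  m = 127² − 25·616 = 729
m = 729 > 0,  v_rel·d = 127 > 0  ⇒  inside

inside=yes margin=729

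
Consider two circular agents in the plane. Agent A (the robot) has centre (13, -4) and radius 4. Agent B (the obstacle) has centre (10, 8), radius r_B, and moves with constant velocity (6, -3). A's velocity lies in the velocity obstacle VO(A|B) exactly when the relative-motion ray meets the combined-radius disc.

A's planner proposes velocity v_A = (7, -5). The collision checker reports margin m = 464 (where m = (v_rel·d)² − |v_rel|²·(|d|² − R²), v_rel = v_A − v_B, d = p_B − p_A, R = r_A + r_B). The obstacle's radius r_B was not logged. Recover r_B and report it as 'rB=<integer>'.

m = 464
d = (-3, 12);  v_rel = (1, -2),  |v_rel|² = 5
v_rel×d = (1)·(12) − (-2)·(-3) = 6
since m = R²·5 − 6²:  R² = (36 + 464) / 5 = 100
R = √100 = 10  ⇒  r_B = 10 − 4 = 6

rB=6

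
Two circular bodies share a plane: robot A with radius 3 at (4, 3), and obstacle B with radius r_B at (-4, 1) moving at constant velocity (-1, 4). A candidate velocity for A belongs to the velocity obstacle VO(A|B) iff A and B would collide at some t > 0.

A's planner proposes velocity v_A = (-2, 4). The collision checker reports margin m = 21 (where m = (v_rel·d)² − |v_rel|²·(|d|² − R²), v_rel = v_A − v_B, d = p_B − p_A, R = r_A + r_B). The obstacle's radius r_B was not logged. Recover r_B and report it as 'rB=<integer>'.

m = 21
d = (-8, -2);  v_rel = (-1, 0),  |v_rel|² = 1
v_rel×d = (-1)·(-2) − (0)·(-8) = 2
since m = R²·1 − 2²:  R² = (4 + 21) / 1 = 25
R = √25 = 5  ⇒  r_B = 5 − 3 = 2

rB=2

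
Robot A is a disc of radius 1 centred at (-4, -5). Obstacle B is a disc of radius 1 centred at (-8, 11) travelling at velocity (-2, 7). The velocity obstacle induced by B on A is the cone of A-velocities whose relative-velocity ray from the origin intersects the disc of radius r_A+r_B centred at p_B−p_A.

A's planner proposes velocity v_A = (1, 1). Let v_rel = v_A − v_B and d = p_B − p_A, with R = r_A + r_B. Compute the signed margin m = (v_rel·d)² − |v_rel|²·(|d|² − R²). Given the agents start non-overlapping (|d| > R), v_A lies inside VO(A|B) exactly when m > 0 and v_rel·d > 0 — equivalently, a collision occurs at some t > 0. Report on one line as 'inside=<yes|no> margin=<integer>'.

d = (-4, 16),  |d|² = 272;  R = 1+1 = 2,  c = 272−2² = 268
v_rel = (3, -6),  |v_rel|² = 45;  v_rel·d = (3)·(-4) + (-6)·(16) = -108
45·t² + 216·t + 268 = 0  ⇒  m = (-108)² − 45·268 = -396
m = -396 < 0,  v_rel·d = -108 < 0  ⇒  outside

inside=no margin=-396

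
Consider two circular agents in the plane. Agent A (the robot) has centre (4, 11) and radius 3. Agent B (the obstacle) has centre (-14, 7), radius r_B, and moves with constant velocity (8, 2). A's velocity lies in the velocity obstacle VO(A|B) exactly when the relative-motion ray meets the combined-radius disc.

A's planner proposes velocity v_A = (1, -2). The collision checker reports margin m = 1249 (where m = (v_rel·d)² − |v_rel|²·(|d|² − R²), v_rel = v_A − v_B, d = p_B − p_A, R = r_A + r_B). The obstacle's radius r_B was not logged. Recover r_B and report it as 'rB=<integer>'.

m = 1249
d = (-18, -4);  v_rel = (-7, -4),  |v_rel|² = 65
v_rel×d = (-7)·(-4) − (-4)·(-18) = -44
since m = R²·65 − (-44)²:  R² = (1936 + 1249) / 65 = 49
R = √49 = 7  ⇒  r_B = 7 − 3 = 4

rB=4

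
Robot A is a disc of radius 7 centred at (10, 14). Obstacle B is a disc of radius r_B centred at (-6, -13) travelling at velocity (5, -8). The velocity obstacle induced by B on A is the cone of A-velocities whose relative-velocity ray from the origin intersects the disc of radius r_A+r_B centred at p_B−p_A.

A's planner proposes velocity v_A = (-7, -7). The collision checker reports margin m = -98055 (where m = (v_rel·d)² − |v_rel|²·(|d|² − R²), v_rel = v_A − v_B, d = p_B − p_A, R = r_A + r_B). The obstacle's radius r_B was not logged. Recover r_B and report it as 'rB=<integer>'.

m = -98055
d = (-16, -27);  v_rel = (-12, 1),  |v_rel|² = 145
v_rel×d = (-12)·(-27) − (1)·(-16) = 340
since m = R²·145 − 340²:  R² = (115600 + -98055) / 145 = 121
R = √121 = 11  ⇒  r_B = 11 − 7 = 4

rB=4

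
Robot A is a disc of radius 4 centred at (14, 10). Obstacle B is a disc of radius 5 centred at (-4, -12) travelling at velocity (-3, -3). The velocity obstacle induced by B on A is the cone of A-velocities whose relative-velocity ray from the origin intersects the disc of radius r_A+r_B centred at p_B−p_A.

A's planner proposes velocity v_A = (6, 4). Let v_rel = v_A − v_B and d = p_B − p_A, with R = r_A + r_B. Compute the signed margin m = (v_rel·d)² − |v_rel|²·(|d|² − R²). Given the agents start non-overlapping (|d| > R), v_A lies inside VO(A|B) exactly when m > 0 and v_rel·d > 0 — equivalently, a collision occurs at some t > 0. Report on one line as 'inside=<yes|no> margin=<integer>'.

d = (-18, -22),  |d|² = 808;  R = 4+5 = 9,  c = 808−9² = 727
v_rel = (9, 7),  |v_rel|² = 130;  v_rel·d = (9)·(-18) + (7)·(-22) = -316
130·t² + 632·t + 727 = 0  ⇒  m = (-316)² − 130·727 = 5346
m = 5346 > 0,  v_rel·d = -316 < 0  ⇒  outside

inside=no margin=5346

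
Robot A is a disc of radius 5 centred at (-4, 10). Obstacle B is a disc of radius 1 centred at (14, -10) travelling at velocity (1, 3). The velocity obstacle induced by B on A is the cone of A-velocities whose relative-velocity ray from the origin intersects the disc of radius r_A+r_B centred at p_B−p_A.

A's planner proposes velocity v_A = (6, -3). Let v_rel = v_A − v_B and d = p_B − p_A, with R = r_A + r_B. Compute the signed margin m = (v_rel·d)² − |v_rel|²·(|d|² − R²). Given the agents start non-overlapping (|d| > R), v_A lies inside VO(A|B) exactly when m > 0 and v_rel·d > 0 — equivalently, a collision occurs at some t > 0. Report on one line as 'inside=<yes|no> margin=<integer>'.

d = (18, -20),  |d|² = 724;  R = 5+1 = 6,  c = 724−6² = 688
v_rel = (5, -6),  |v_rel|² = 61;  v_rel·d = (5)·(18) + (-6)·(-20) = 210
61·t² − 420·t + 688 = 0  ⇒  m = 210² − 61·688 = 2132
m = 2132 > 0,  v_rel·d = 210 > 0  ⇒  inside

inside=yes margin=2132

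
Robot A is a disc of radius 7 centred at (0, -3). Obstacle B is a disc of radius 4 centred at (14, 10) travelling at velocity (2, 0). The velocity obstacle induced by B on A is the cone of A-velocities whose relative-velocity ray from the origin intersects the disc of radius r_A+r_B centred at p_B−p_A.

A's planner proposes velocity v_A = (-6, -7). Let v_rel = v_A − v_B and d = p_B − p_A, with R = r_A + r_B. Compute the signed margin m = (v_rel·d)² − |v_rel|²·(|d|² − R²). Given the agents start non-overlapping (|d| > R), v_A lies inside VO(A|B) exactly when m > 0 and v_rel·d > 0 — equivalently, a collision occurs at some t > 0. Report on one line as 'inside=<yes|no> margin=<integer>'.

d = (14, 13),  |d|² = 365;  R = 7+4 = 11,  c = 365−11² = 244
v_rel = (-8, -7),  |v_rel|² = 113;  v_rel·d = (-8)·(14) + (-7)·(13) = -203
113·t² + 406·t + 244 = 0  ⇒  m = (-203)² − 113·244 = 13637
m = 13637 > 0,  v_rel·d = -203 < 0  ⇒  outside

inside=no margin=13637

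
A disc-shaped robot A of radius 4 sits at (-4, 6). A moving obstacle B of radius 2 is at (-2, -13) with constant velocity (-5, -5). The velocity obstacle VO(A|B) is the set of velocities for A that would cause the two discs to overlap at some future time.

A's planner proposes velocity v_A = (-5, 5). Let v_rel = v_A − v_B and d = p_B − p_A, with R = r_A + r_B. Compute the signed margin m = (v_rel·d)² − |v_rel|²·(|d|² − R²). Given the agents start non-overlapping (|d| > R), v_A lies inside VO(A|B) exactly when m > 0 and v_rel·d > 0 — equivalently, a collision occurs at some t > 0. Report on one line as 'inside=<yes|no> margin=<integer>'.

d = (2, -19),  |d|² = 365;  R = 4+2 = 6,  c = 365−6² = 329
v_rel = (0, 10),  |v_rel|² = 100;  v_rel·d = (0)·(2) + (10)·(-19) = -190
100·t² + 380·t + 329 = 0  ⇒  m = (-190)² − 100·329 = 3200
m = 3200 > 0,  v_rel·d = -190 < 0  ⇒  outside

inside=no margin=3200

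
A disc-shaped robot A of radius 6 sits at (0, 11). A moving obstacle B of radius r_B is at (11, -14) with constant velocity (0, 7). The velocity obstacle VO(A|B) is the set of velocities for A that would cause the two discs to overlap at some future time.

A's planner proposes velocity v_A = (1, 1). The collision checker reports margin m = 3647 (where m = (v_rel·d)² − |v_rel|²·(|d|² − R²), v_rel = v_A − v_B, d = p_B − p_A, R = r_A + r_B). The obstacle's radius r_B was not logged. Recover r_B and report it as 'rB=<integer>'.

m = 3647
d = (11, -25);  v_rel = (1, -6),  |v_rel|² = 37
v_rel×d = (1)·(-25) − (-6)·(11) = 41
since m = R²·37 − 41²:  R² = (1681 + 3647) / 37 = 144
R = √144 = 12  ⇒  r_B = 12 − 6 = 6

rB=6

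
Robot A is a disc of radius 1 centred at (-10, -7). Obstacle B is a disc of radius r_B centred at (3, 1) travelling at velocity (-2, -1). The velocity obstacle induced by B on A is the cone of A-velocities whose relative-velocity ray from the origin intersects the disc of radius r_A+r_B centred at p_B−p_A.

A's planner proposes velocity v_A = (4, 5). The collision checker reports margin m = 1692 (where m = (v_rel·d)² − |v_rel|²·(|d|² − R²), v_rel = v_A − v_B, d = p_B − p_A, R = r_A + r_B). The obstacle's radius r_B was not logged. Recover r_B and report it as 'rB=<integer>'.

m = 1692
d = (13, 8);  v_rel = (6, 6),  |v_rel|² = 72
v_rel×d = (6)·(8) − (6)·(13) = -30
since m = R²·72 − (-30)²:  R² = (900 + 1692) / 72 = 36
R = √36 = 6  ⇒  r_B = 6 − 1 = 5

rB=5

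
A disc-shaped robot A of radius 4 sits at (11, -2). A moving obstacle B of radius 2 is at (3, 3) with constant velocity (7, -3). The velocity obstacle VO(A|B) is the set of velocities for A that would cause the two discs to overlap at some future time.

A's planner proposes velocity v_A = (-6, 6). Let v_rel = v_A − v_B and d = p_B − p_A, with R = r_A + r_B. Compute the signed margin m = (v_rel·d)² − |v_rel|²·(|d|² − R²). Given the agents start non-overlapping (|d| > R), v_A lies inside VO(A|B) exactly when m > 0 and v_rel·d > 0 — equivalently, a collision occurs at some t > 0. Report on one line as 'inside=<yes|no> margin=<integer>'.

d = (-8, 5),  |d|² = 89;  R = 4+2 = 6,  c = 89−6² = 53
v_rel = (-13, 9),  |v_rel|² = 250;  v_rel·d = (-13)·(-8) + (9)·(5) = 149
250·t² − 298·t + 53 = 0  ⇒  m = 149² − 250·53 = 8951
m = 8951 > 0,  v_rel·d = 149 > 0  ⇒  inside

inside=yes margin=8951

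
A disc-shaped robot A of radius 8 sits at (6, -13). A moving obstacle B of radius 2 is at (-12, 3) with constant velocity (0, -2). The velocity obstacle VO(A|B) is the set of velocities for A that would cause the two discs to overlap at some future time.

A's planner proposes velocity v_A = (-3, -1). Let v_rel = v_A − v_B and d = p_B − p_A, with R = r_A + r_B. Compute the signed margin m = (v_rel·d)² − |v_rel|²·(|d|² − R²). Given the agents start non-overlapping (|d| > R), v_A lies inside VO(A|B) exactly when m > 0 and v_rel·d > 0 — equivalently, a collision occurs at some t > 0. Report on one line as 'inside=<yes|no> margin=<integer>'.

d = (-18, 16),  |d|² = 580;  R = 8+2 = 10,  c = 580−10² = 480
v_rel = (-3, 1),  |v_rel|² = 10;  v_rel·d = (-3)·(-18) + (1)·(16) = 70
10·t² − 140·t + 480 = 0  ⇒  m = 70² − 10·480 = 100
m = 100 > 0,  v_rel·d = 70 > 0  ⇒  inside

inside=yes margin=100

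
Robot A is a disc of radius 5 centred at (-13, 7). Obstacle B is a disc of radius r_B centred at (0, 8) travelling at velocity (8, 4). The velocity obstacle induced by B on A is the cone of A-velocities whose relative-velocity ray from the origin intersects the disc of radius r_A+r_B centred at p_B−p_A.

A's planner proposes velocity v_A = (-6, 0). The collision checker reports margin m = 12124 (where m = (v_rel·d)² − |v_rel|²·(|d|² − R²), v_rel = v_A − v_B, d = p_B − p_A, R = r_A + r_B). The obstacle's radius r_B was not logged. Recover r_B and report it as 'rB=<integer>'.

m = 12124
d = (13, 1);  v_rel = (-14, -4),  |v_rel|² = 212
v_rel×d = (-14)·(1) − (-4)·(13) = 38
since m = R²·212 − 38²:  R² = (1444 + 12124) / 212 = 64
R = √64 = 8  ⇒  r_B = 8 − 5 = 3

rB=3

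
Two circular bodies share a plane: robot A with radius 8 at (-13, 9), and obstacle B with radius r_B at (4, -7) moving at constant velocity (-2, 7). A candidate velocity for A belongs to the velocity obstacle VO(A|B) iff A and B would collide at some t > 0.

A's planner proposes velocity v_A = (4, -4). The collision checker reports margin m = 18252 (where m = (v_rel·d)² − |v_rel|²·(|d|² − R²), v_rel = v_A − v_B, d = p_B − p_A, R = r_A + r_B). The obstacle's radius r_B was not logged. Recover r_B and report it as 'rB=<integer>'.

m = 18252
d = (17, -16);  v_rel = (6, -11),  |v_rel|² = 157
v_rel×d = (6)·(-16) − (-11)·(17) = 91
since m = R²·157 − 91²:  R² = (8281 + 18252) / 157 = 169
R = √169 = 13  ⇒  r_B = 13 − 8 = 5

rB=5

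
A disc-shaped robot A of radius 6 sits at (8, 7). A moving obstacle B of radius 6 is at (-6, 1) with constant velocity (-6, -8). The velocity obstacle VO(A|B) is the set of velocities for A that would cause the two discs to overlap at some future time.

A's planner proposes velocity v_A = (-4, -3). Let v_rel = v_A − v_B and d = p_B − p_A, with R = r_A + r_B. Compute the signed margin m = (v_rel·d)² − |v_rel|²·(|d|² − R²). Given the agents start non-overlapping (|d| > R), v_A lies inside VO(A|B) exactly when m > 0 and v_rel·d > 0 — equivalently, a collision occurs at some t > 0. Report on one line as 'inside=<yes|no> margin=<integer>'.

d = (-14, -6),  |d|² = 232;  R = 6+6 = 12,  c = 232−12² = 88
v_rel = (2, 5),  |v_rel|² = 29;  v_rel·d = (2)·(-14) + (5)·(-6) = -58
29·t² + 116·t + 88 = 0  ⇒  m = (-58)² − 29·88 = 812
m = 812 > 0,  v_rel·d = -58 < 0  ⇒  outside

inside=no margin=812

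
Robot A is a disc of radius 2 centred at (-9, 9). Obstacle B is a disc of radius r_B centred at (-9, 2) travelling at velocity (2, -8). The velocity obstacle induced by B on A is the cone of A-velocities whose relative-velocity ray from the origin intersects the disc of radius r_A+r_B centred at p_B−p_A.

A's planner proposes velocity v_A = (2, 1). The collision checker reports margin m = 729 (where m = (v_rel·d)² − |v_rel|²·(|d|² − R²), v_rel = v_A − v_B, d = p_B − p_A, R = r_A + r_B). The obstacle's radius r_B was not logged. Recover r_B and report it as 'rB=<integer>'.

m = 729
d = (0, -7);  v_rel = (0, 9),  |v_rel|² = 81
v_rel×d = (0)·(-7) − (9)·(0) = 0
since m = R²·81 − 0²:  R² = (0 + 729) / 81 = 9
R = √9 = 3  ⇒  r_B = 3 − 2 = 1

rB=1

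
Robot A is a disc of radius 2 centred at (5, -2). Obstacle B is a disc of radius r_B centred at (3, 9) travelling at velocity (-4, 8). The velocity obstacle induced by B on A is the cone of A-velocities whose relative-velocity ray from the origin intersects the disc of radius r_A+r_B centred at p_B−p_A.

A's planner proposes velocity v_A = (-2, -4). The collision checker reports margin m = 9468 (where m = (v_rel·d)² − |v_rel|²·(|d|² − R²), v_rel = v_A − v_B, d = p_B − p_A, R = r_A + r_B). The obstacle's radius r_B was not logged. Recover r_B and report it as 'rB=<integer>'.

m = 9468
d = (-2, 11);  v_rel = (2, -12),  |v_rel|² = 148
v_rel×d = (2)·(11) − (-12)·(-2) = -2
since m = R²·148 − (-2)²:  R² = (4 + 9468) / 148 = 64
R = √64 = 8  ⇒  r_B = 8 − 2 = 6

rB=6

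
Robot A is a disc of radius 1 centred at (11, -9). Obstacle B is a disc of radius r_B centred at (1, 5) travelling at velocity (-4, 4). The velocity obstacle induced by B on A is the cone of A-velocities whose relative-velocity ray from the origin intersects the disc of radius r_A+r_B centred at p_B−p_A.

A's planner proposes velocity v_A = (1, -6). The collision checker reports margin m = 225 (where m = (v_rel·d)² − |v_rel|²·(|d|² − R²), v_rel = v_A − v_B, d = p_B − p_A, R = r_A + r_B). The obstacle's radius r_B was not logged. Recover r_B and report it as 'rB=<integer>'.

m = 225
d = (-10, 14);  v_rel = (5, -10),  |v_rel|² = 125
v_rel×d = (5)·(14) − (-10)·(-10) = -30
since m = R²·125 − (-30)²:  R² = (900 + 225) / 125 = 9
R = √9 = 3  ⇒  r_B = 3 − 1 = 2

rB=2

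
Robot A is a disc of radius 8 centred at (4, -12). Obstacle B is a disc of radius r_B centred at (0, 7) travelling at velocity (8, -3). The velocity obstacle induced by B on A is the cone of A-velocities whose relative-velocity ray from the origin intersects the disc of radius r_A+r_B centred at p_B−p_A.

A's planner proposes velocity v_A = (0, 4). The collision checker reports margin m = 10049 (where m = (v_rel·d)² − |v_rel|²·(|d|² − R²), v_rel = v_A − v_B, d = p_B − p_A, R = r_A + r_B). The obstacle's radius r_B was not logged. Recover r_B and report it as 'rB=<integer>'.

m = 10049
d = (-4, 19);  v_rel = (-8, 7),  |v_rel|² = 113
v_rel×d = (-8)·(19) − (7)·(-4) = -124
since m = R²·113 − (-124)²:  R² = (15376 + 10049) / 113 = 225
R = √225 = 15  ⇒  r_B = 15 − 8 = 7

rB=7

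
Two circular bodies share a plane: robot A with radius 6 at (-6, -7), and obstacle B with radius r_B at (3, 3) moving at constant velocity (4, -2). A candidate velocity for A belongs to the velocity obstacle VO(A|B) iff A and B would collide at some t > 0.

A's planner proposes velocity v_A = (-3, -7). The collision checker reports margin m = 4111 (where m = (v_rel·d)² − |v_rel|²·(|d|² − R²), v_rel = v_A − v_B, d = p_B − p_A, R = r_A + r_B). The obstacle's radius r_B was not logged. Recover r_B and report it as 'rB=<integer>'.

m = 4111
d = (9, 10);  v_rel = (-7, -5),  |v_rel|² = 74
v_rel×d = (-7)·(10) − (-5)·(9) = -25
since m = R²·74 − (-25)²:  R² = (625 + 4111) / 74 = 64
R = √64 = 8  ⇒  r_B = 8 − 6 = 2

rB=2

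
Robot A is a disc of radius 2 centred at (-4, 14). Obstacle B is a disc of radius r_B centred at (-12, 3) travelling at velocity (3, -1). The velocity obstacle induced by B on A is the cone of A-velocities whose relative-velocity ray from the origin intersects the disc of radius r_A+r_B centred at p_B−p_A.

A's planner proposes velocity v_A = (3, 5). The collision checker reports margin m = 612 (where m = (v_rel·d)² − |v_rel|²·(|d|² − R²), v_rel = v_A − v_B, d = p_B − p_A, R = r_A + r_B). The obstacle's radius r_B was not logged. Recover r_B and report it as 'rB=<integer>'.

m = 612
d = (-8, -11);  v_rel = (0, 6),  |v_rel|² = 36
v_rel×d = (0)·(-11) − (6)·(-8) = 48
since m = R²·36 − 48²:  R² = (2304 + 612) / 36 = 81
R = √81 = 9  ⇒  r_B = 9 − 2 = 7

rB=7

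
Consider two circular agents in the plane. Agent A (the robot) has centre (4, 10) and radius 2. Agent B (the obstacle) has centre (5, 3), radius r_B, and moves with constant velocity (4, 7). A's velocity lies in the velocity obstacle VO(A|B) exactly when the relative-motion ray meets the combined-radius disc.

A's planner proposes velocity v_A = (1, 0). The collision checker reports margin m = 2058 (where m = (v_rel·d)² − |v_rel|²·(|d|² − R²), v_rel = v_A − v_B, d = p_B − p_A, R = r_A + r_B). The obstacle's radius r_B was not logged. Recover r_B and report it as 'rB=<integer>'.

m = 2058
d = (1, -7);  v_rel = (-3, -7),  |v_rel|² = 58
v_rel×d = (-3)·(-7) − (-7)·(1) = 28
since m = R²·58 − 28²:  R² = (784 + 2058) / 58 = 49
R = √49 = 7  ⇒  r_B = 7 − 2 = 5

rB=5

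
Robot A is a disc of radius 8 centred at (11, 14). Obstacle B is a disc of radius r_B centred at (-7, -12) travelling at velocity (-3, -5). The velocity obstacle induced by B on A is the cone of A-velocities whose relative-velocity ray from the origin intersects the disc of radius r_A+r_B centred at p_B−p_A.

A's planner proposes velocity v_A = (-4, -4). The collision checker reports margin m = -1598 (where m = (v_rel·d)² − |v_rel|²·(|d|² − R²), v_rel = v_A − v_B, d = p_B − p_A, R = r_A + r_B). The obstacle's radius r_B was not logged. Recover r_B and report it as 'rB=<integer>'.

m = -1598
d = (-18, -26);  v_rel = (-1, 1),  |v_rel|² = 2
v_rel×d = (-1)·(-26) − (1)·(-18) = 44
since m = R²·2 − 44²:  R² = (1936 + -1598) / 2 = 169
R = √169 = 13  ⇒  r_B = 13 − 8 = 5

rB=5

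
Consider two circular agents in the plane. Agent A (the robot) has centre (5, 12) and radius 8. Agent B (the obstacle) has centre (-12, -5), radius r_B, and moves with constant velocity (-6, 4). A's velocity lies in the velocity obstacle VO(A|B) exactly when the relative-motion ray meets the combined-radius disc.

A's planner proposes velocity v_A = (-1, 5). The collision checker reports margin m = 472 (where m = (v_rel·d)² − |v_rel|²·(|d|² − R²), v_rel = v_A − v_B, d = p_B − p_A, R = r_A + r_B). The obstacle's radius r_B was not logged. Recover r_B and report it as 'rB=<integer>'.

m = 472
d = (-17, -17);  v_rel = (5, 1),  |v_rel|² = 26
v_rel×d = (5)·(-17) − (1)·(-17) = -68
since m = R²·26 − (-68)²:  R² = (4624 + 472) / 26 = 196
R = √196 = 14  ⇒  r_B = 14 − 8 = 6

rB=6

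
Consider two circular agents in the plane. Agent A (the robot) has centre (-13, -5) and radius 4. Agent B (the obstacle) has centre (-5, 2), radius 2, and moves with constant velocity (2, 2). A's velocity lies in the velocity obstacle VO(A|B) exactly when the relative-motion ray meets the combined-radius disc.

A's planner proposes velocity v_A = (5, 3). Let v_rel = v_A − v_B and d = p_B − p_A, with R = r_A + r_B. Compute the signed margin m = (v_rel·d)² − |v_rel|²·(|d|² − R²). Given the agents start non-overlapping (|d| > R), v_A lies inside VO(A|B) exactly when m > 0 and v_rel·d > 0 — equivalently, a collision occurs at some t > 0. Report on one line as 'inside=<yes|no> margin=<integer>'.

d = (8, 7),  |d|² = 113;  R = 4+2 = 6,  c = 113−6² = 77
v_rel = (3, 1),  |v_rel|² = 10;  v_rel·d = (3)·(8) + (1)·(7) = 31
10·t² − 62·t + 77 = 0  ⇒  m = 31² − 10·77 = 191
m = 191 > 0,  v_rel·d = 31 > 0  ⇒  inside

inside=yes margin=191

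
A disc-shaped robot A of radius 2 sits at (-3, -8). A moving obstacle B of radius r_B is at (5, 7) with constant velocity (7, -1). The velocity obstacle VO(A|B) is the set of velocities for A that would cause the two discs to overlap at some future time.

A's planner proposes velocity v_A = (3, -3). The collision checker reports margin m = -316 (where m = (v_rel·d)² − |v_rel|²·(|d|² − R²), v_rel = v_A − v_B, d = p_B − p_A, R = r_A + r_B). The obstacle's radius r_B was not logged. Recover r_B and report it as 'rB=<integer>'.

m = -316
d = (8, 15);  v_rel = (-4, -2),  |v_rel|² = 20
v_rel×d = (-4)·(15) − (-2)·(8) = -44
since m = R²·20 − (-44)²:  R² = (1936 + -316) / 20 = 81
R = √81 = 9  ⇒  r_B = 9 − 2 = 7

rB=7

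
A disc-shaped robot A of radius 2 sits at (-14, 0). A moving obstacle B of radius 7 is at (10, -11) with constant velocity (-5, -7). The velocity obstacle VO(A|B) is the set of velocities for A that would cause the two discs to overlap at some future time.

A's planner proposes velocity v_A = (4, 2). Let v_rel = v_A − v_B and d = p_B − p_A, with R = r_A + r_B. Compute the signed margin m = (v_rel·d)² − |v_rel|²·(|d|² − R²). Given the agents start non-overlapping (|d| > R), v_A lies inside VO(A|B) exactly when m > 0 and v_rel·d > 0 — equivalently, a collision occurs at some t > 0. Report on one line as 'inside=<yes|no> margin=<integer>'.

d = (24, -11),  |d|² = 697;  R = 2+7 = 9,  c = 697−9² = 616
v_rel = (9, 9),  |v_rel|² = 162;  v_rel·d = (9)·(24) + (9)·(-11) = 117
162·t² − 234·t + 616 = 0  ⇒  m = 117² − 162·616 = -86103
m = -86103 < 0,  v_rel·d = 117 > 0  ⇒  outside

inside=no margin=-86103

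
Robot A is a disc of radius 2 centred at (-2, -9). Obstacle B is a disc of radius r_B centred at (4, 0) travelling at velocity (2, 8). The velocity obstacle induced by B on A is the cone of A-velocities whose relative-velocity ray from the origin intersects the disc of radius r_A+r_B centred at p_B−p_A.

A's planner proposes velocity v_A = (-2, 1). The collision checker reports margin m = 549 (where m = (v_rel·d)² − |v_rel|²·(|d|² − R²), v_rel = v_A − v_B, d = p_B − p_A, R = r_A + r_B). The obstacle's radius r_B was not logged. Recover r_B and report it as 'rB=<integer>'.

m = 549
d = (6, 9);  v_rel = (-4, -7),  |v_rel|² = 65
v_rel×d = (-4)·(9) − (-7)·(6) = 6
since m = R²·65 − 6²:  R² = (36 + 549) / 65 = 9
R = √9 = 3  ⇒  r_B = 3 − 2 = 1

rB=1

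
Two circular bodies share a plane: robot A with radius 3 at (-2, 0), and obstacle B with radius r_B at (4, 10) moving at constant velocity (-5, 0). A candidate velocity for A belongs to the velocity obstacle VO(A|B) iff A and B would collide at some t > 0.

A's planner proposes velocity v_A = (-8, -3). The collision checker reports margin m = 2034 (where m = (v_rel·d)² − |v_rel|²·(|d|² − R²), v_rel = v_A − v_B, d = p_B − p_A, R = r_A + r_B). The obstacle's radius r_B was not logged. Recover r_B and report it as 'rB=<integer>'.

m = 2034
d = (6, 10);  v_rel = (-3, -3),  |v_rel|² = 18
v_rel×d = (-3)·(10) − (-3)·(6) = -12
since m = R²·18 − (-12)²:  R² = (144 + 2034) / 18 = 121
R = √121 = 11  ⇒  r_B = 11 − 3 = 8

rB=8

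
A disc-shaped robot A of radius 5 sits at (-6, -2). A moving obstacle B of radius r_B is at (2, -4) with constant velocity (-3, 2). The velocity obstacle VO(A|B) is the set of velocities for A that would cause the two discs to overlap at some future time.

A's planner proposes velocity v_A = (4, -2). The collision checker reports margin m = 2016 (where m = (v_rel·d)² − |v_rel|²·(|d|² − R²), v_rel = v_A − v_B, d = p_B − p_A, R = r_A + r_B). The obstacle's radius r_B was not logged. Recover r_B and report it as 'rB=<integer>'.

m = 2016
d = (8, -2);  v_rel = (7, -4),  |v_rel|² = 65
v_rel×d = (7)·(-2) − (-4)·(8) = 18
since m = R²·65 − 18²:  R² = (324 + 2016) / 65 = 36
R = √36 = 6  ⇒  r_B = 6 − 5 = 1

rB=1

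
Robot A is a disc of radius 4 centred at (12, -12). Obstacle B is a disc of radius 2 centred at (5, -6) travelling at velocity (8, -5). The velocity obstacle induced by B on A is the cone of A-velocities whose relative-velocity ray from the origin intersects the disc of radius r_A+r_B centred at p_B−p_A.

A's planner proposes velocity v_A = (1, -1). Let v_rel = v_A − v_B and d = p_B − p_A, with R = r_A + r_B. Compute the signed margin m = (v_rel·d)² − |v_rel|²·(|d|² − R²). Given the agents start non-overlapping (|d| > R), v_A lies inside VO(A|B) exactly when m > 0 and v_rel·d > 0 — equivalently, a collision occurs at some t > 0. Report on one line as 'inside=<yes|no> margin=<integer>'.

d = (-7, 6),  |d|² = 85;  R = 4+2 = 6,  c = 85−6² = 49
v_rel = (-7, 4),  |v_rel|² = 65;  v_rel·d = (-7)·(-7) + (4)·(6) = 73
65·t² − 146·t + 49 = 0  ⇒  m = 73² − 65·49 = 2144
m = 2144 > 0,  v_rel·d = 73 > 0  ⇒  inside

inside=yes margin=2144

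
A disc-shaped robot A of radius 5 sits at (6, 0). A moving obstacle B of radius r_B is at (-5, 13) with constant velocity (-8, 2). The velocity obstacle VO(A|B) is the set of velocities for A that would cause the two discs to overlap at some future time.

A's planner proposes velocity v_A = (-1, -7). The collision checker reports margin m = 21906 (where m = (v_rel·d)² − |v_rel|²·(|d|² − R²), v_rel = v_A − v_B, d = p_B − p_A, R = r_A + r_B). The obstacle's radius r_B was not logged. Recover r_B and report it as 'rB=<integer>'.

m = 21906
d = (-11, 13);  v_rel = (7, -9),  |v_rel|² = 130
v_rel×d = (7)·(13) − (-9)·(-11) = -8
since m = R²·130 − (-8)²:  R² = (64 + 21906) / 130 = 169
R = √169 = 13  ⇒  r_B = 13 − 5 = 8

rB=8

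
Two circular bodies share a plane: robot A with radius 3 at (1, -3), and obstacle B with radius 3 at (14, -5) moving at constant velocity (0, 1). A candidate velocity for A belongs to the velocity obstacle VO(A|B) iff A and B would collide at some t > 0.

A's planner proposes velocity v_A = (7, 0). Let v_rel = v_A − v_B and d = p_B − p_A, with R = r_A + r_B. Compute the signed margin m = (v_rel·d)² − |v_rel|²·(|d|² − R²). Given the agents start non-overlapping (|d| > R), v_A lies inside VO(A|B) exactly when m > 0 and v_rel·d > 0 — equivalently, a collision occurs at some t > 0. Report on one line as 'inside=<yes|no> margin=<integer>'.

d = (13, -2),  |d|² = 173;  R = 3+3 = 6,  c = 173−6² = 137
v_rel = (7, -1),  |v_rel|² = 50;  v_rel·d = (7)·(13) + (-1)·(-2) = 93
50·t² − 186·t + 137 = 0  ⇒  m = 93² − 50·137 = 1799
m = 1799 > 0,  v_rel·d = 93 > 0  ⇒  inside

inside=yes margin=1799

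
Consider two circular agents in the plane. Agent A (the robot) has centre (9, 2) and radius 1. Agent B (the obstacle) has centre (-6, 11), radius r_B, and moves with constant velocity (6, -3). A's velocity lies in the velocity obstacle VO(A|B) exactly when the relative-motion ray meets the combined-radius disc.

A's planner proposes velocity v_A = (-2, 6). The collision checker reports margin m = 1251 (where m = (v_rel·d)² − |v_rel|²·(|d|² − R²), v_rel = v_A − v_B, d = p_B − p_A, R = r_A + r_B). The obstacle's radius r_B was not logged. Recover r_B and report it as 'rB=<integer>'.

m = 1251
d = (-15, 9);  v_rel = (-8, 9),  |v_rel|² = 145
v_rel×d = (-8)·(9) − (9)·(-15) = 63
since m = R²·145 − 63²:  R² = (3969 + 1251) / 145 = 36
R = √36 = 6  ⇒  r_B = 6 − 1 = 5

rB=5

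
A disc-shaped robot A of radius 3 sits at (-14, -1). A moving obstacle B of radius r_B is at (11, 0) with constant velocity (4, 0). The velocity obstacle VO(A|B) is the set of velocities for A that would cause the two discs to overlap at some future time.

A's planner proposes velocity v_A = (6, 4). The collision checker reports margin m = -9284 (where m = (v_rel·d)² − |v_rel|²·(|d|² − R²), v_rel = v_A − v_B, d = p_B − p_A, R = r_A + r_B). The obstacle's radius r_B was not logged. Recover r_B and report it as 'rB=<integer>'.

m = -9284
d = (25, 1);  v_rel = (2, 4),  |v_rel|² = 20
v_rel×d = (2)·(1) − (4)·(25) = -98
since m = R²·20 − (-98)²:  R² = (9604 + -9284) / 20 = 16
R = √16 = 4  ⇒  r_B = 4 − 3 = 1

rB=1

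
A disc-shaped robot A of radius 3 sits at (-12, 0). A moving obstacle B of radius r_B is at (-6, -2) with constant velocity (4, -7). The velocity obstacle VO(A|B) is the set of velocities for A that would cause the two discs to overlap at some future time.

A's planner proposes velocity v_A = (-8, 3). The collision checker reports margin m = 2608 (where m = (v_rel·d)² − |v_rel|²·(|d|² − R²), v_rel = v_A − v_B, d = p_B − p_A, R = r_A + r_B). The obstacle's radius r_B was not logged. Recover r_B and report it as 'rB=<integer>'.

m = 2608
d = (6, -2);  v_rel = (-12, 10),  |v_rel|² = 244
v_rel×d = (-12)·(-2) − (10)·(6) = -36
since m = R²·244 − (-36)²:  R² = (1296 + 2608) / 244 = 16
R = √16 = 4  ⇒  r_B = 4 − 3 = 1

rB=1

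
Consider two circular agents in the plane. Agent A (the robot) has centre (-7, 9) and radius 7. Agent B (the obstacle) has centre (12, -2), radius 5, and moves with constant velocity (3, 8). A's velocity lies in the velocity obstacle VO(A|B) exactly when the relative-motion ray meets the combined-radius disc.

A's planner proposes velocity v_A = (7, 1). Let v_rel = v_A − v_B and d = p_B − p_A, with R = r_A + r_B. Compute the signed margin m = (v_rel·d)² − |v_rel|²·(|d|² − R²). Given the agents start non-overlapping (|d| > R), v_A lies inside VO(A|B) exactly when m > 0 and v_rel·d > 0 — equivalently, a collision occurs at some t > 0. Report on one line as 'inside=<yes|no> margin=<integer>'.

d = (19, -11),  |d|² = 482;  R = 7+5 = 12,  c = 482−12² = 338
v_rel = (4, -7),  |v_rel|² = 65;  v_rel·d = (4)·(19) + (-7)·(-11) = 153
65·t² − 306·t + 338 = 0  ⇒  m = 153² − 65·338 = 1439
m = 1439 > 0,  v_rel·d = 153 > 0  ⇒  inside

inside=yes margin=1439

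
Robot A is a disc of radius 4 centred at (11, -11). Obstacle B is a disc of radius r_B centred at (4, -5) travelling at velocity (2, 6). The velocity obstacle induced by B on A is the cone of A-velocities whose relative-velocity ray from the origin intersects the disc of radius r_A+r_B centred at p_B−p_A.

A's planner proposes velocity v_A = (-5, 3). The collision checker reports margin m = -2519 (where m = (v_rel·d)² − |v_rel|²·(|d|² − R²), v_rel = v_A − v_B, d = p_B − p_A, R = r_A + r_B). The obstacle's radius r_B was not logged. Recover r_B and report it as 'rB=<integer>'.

m = -2519
d = (-7, 6);  v_rel = (-7, -3),  |v_rel|² = 58
v_rel×d = (-7)·(6) − (-3)·(-7) = -63
since m = R²·58 − (-63)²:  R² = (3969 + -2519) / 58 = 25
R = √25 = 5  ⇒  r_B = 5 − 4 = 1

rB=1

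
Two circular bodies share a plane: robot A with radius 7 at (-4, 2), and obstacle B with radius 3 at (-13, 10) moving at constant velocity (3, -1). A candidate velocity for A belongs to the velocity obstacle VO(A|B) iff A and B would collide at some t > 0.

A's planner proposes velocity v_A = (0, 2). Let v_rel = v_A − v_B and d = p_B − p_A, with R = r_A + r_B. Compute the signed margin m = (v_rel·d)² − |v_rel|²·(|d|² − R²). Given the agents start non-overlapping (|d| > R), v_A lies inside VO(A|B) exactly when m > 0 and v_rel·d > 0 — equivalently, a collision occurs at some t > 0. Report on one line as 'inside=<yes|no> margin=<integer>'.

d = (-9, 8),  |d|² = 145;  R = 7+3 = 10,  c = 145−10² = 45
v_rel = (-3, 3),  |v_rel|² = 18;  v_rel·d = (-3)·(-9) + (3)·(8) = 51
18·t² − 102·t + 45 = 0  ⇒  m = 51² − 18·45 = 1791
m = 1791 > 0,  v_rel·d = 51 > 0  ⇒  inside

inside=yes margin=1791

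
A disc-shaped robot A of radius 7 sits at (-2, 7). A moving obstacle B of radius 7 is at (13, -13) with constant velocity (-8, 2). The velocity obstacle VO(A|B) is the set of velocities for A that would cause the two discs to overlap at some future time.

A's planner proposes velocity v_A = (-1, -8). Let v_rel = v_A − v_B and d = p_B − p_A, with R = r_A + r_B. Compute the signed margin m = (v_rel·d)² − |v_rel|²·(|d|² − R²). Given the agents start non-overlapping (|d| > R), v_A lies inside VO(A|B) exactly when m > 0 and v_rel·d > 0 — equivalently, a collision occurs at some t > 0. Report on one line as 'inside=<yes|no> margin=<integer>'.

d = (15, -20),  |d|² = 625;  R = 7+7 = 14,  c = 625−14² = 429
v_rel = (7, -10),  |v_rel|² = 149;  v_rel·d = (7)·(15) + (-10)·(-20) = 305
149·t² − 610·t + 429 = 0  ⇒  m = 305² − 149·429 = 29104
m = 29104 > 0,  v_rel·d = 305 > 0  ⇒  inside

inside=yes margin=29104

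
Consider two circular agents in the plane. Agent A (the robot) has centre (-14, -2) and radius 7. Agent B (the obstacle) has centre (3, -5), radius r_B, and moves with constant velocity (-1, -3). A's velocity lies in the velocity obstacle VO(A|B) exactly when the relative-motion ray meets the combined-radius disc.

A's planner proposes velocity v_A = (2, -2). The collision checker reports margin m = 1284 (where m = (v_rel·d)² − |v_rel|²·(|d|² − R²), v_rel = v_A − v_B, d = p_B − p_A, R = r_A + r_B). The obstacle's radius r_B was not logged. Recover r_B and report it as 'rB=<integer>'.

m = 1284
d = (17, -3);  v_rel = (3, 1),  |v_rel|² = 10
v_rel×d = (3)·(-3) − (1)·(17) = -26
since m = R²·10 − (-26)²:  R² = (676 + 1284) / 10 = 196
R = √196 = 14  ⇒  r_B = 14 − 7 = 7

rB=7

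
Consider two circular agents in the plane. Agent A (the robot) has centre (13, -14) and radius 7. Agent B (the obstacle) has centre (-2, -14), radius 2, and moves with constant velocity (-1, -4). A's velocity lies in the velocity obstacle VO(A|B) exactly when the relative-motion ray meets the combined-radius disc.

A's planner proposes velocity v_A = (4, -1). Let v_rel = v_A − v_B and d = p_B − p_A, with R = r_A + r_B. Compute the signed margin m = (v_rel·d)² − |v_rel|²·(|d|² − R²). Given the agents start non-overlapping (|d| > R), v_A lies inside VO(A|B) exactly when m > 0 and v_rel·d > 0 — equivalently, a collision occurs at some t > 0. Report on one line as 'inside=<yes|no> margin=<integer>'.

d = (-15, 0),  |d|² = 225;  R = 7+2 = 9,  c = 225−9² = 144
v_rel = (5, 3),  |v_rel|² = 34;  v_rel·d = (5)·(-15) + (3)·(0) = -75
34·t² + 150·t + 144 = 0  ⇒  m = (-75)² − 34·144 = 729
m = 729 > 0,  v_rel·d = -75 < 0  ⇒  outside

inside=no margin=729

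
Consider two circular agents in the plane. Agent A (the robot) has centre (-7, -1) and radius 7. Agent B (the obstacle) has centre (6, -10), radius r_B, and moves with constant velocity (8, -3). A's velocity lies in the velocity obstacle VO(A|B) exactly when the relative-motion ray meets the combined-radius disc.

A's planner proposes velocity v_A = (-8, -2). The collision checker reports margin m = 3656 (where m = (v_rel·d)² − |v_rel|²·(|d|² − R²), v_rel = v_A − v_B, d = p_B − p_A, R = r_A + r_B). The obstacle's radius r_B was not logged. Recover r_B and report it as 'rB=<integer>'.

m = 3656
d = (13, -9);  v_rel = (-16, 1),  |v_rel|² = 257
v_rel×d = (-16)·(-9) − (1)·(13) = 131
since m = R²·257 − 131²:  R² = (17161 + 3656) / 257 = 81
R = √81 = 9  ⇒  r_B = 9 − 7 = 2

rB=2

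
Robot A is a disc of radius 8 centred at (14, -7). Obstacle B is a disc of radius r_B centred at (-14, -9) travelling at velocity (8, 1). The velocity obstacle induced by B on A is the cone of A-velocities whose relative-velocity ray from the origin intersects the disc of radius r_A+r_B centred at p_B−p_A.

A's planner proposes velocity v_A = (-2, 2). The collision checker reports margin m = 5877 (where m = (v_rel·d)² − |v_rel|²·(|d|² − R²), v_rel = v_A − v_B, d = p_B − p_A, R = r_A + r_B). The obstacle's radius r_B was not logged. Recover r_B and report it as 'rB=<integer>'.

m = 5877
d = (-28, -2);  v_rel = (-10, 1),  |v_rel|² = 101
v_rel×d = (-10)·(-2) − (1)·(-28) = 48
since m = R²·101 − 48²:  R² = (2304 + 5877) / 101 = 81
R = √81 = 9  ⇒  r_B = 9 − 8 = 1

rB=1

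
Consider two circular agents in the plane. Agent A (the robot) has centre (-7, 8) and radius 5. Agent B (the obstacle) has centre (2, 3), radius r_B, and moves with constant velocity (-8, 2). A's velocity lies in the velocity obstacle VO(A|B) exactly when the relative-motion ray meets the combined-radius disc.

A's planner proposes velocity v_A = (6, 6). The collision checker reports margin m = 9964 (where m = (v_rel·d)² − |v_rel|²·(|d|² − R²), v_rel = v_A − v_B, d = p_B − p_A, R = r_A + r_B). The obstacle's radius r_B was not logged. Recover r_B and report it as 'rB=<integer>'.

m = 9964
d = (9, -5);  v_rel = (14, 4),  |v_rel|² = 212
v_rel×d = (14)·(-5) − (4)·(9) = -106
since m = R²·212 − (-106)²:  R² = (11236 + 9964) / 212 = 100
R = √100 = 10  ⇒  r_B = 10 − 5 = 5

rB=5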